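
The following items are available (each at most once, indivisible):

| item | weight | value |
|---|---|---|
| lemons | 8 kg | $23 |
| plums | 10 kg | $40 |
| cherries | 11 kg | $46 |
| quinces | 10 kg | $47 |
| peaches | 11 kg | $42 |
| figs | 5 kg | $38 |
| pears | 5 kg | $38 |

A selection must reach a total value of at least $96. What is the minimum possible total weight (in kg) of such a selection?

Subsets with value ≥ 96, sorted by total weight:
- lemons+figs+pears: weight 18, value 99
- quinces+figs+pears: weight 20, value 123
- plums+figs+pears: weight 20, value 116
- cherries+figs+pears: weight 21, value 122
Minimum weight: 18 kg.

18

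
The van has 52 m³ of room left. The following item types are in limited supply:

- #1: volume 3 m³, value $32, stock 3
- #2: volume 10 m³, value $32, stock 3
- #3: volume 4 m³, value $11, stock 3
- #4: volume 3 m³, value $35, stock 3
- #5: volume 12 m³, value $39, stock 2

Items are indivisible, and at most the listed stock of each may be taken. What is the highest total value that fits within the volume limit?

$311

Top feasible selections:
- 3×#1 + 1×#2 + 3×#4 + 2×#5: volume 52, value 311
- 3×#1 + 3×#2 + 1×#3 + 3×#4: volume 52, value 308
Best: $311.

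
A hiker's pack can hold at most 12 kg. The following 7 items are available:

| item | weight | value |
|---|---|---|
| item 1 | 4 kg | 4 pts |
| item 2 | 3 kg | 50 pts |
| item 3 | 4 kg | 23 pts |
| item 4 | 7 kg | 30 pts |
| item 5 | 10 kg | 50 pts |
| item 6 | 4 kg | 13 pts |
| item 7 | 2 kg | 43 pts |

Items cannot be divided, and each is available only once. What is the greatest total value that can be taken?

This is a 0/1 knapsack; check combinations near the capacity.
- item 2+item 4+item 7: weight 3+7+2=12, value 50+30+43=123
- item 2+item 3+item 7: weight 3+4+2=9, value 50+23+43=116
- item 2+item 6+item 7: weight 3+4+2=9, value 50+13+43=106
Best: 123 pts.

123 pts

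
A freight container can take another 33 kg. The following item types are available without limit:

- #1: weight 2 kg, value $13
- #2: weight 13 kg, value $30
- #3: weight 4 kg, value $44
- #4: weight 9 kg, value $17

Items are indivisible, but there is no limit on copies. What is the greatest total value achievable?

$352

Best value-per-unit is #3 at 44/4, and filling with it alone uses weight 8×4=32. No mix of the others beats 8×44 = 352.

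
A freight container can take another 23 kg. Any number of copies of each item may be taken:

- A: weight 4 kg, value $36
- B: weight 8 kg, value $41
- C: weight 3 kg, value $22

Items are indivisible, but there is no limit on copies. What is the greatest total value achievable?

Best value-per-unit is A at 36/4; filling with it alone gives 5×36 = 180.
Optimal mix: 5×A + 1×C → weight 23, value 202.

$202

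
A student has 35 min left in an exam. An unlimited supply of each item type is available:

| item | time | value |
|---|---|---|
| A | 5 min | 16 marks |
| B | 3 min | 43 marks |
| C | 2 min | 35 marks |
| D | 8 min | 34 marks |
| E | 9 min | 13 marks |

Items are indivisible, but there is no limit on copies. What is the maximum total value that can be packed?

Best value-per-unit is C at 35/2; filling with it alone gives 17×35 = 595.
Optimal mix: 1×B + 16×C → time 35, value 603.

603 marks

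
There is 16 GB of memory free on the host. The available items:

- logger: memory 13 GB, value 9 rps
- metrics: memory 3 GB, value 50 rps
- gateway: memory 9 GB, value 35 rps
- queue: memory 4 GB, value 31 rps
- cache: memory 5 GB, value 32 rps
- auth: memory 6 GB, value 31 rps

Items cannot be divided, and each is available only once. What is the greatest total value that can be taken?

Check high-value combinations within 16 GB:
- metrics+gateway+queue: memory 3+9+4=16, value 50+35+31=116
- metrics+queue+cache: memory 3+4+5=12, value 50+31+32=113
- metrics+cache+auth: memory 3+5+6=14, value 50+32+31=113
- metrics+queue+auth: memory 3+4+6=13, value 50+31+31=112
Best: 116 rps.

116 rps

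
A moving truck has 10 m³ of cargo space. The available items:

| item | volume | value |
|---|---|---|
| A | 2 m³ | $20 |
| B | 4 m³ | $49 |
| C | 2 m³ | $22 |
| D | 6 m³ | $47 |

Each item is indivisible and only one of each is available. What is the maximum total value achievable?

$96

Check high-value combinations within 10 m³:
- B+D: volume 4+6=10, value 49+47=96
- A+B+C: volume 2+4+2=8, value 20+49+22=91
- A+C+D: volume 2+2+6=10, value 20+22+47=89
- B+C: volume 4+2=6, value 49+22=71
- A+B: volume 2+4=6, value 20+49=69
Best: $96.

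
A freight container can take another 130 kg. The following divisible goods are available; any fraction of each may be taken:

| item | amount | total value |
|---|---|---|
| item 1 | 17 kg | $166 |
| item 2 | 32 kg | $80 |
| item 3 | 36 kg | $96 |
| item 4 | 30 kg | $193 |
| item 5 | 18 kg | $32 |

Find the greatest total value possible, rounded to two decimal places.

561.67

Take in order of value per unit:
- item 1 (166/17 per unit): all 17 → value 166, running total 166.00
- item 4 (193/30 per unit): all 30 → value 193, running total 359.00
- item 3 (96/36 per unit): all 36 → value 96, running total 455.00
- item 2 (80/32 per unit): all 32 → value 80, running total 535.00
- item 5 (32/18 per unit): 15 of 18 → value 15×32/18 = 26.6667, running total 561.67
Total 561.67.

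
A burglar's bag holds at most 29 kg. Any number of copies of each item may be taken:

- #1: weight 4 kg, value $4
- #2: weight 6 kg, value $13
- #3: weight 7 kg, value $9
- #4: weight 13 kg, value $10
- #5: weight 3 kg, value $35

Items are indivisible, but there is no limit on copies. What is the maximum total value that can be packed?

Best value-per-unit is #5 at 35/3, and filling with it alone uses weight 9×3=27. No mix of the others beats 9×35 = 315.

$315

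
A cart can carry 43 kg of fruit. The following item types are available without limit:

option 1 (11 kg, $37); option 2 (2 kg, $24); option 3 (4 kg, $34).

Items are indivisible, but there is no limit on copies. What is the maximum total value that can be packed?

Best value-per-unit is option 2 at 24/2, and filling with it alone uses weight 21×2=42. No mix of the others beats 21×24 = 504.

$504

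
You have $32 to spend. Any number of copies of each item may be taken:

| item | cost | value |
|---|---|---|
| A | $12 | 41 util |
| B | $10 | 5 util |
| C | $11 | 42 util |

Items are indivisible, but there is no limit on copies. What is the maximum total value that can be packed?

89 util

Best value-per-unit is C at 42/11; filling with it alone gives 2×42 = 84.
Optimal mix: 1×B + 2×C → cost 32, value 89.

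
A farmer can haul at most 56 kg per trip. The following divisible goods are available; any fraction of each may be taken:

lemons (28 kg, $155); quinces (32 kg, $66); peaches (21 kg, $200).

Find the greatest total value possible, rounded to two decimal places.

Take in order of value per unit:
- peaches (200/21 per unit): all 21 → value 200, running total 200.00
- lemons (155/28 per unit): all 28 → value 155, running total 355.00
- quinces (66/32 per unit): 7 of 32 → value 7×66/32 = 14.4375, running total 369.44
Total 369.44.

369.44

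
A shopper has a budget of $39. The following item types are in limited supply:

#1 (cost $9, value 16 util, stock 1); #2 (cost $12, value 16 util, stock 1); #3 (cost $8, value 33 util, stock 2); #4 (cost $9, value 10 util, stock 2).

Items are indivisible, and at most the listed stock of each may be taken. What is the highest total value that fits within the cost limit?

98 util

Top feasible selections:
- 1×#1 + 1×#2 + 2×#3: cost 37, value 98
- 1×#1 + 2×#3 + 1×#4: cost 34, value 92
Best: 98 util.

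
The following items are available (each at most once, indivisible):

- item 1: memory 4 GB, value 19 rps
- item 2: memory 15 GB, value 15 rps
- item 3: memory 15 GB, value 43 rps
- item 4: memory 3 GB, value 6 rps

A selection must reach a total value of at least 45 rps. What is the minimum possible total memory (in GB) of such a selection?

Subsets with value ≥ 45, sorted by total memory:
- item 3+item 4: memory 18, value 49
- item 1+item 3: memory 19, value 62
- item 1+item 3+item 4: memory 22, value 68
Minimum memory: 18 GB.

18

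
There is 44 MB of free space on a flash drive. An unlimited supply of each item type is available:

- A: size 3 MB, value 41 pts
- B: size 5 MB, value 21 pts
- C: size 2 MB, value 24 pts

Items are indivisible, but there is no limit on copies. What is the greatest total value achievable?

Best value-per-unit is A at 41/3; filling with it alone gives 14×41 = 574.
Optimal mix: 14×A + 1×C → size 44, value 598.

598 pts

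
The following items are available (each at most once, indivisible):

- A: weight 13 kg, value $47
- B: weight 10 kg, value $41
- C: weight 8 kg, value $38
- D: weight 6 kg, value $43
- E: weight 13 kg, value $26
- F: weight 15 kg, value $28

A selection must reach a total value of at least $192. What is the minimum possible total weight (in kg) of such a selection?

50

Subsets with value ≥ 192, sorted by total weight:
- A+B+C+D+E: weight 50, value 195
- A+B+C+D+F: weight 52, value 197
- A+B+C+D+E+F: weight 65, value 223
Minimum weight: 50 kg.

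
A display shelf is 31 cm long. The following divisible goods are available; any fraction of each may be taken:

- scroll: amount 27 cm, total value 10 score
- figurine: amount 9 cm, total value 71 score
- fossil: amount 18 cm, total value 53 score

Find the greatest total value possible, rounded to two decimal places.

Take in order of value per unit:
- figurine (71/9 per unit): all 9 → value 71, running total 71.00
- fossil (53/18 per unit): all 18 → value 53, running total 124.00
- scroll (10/27 per unit): 4 of 27 → value 4×10/27 = 1.4815, running total 125.48
Total 125.48.

125.48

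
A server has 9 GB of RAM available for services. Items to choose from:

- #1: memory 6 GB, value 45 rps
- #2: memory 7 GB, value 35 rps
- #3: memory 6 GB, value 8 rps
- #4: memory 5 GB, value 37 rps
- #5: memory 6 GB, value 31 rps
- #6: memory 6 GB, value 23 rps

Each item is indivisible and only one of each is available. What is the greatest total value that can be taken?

Check high-value combinations within 9 GB:
- #1: memory 6, value 45
- #4: memory 5, value 37
- #2: memory 7, value 35
Best: 45 rps.

45 rps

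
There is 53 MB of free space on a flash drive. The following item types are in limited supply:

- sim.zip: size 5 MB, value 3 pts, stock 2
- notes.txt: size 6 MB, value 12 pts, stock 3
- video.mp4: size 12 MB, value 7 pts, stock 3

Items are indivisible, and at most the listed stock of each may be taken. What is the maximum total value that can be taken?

Top feasible selections:
- 2×sim.zip + 3×notes.txt + 2×video.mp4: size 52, value 56
- 1×sim.zip + 3×notes.txt + 2×video.mp4: size 47, value 53
- 3×notes.txt + 2×video.mp4: size 42, value 50
- 2×sim.zip + 3×notes.txt + 1×video.mp4: size 40, value 49
Best: 56 pts.

56 pts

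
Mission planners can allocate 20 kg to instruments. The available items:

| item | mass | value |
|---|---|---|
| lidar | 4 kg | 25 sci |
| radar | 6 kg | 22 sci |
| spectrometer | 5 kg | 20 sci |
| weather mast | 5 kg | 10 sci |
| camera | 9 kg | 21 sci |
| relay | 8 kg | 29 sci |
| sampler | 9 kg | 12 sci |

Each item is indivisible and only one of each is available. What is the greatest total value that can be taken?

77 sci

This is a 0/1 knapsack; check combinations near the capacity.
- lidar+radar+spectrometer+weather mast: mass 4+6+5+5=20, value 25+22+20+10=77
- lidar+radar+relay: mass 4+6+8=18, value 25+22+29=76
- lidar+spectrometer+relay: mass 4+5+8=17, value 25+20+29=74
- radar+spectrometer+relay: mass 6+5+8=19, value 22+20+29=71
- lidar+radar+camera: mass 4+6+9=19, value 25+22+21=68
Best: 77 sci.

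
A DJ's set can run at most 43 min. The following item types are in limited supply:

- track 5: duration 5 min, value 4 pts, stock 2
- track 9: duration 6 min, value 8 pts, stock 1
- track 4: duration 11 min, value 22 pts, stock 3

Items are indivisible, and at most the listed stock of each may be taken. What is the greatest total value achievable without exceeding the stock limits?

Best selections within duration 43 and stock limits:
- 1×track 9 + 3×track 4: duration 39, value 74
- 2×track 5 + 3×track 4: duration 43, value 74
- 1×track 5 + 3×track 4: duration 38, value 70
- 3×track 4: duration 33, value 66
Best: 74 pts.

74 pts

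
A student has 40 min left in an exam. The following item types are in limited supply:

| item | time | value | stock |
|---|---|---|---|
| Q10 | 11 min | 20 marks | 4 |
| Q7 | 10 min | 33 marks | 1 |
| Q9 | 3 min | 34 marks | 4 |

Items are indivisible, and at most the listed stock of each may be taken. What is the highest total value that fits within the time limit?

Top feasible selections:
- 1×Q10 + 1×Q7 + 4×Q9: time 33, value 189
- 2×Q10 + 4×Q9: time 34, value 176
- 1×Q7 + 4×Q9: time 22, value 169
Best: 189 marks.

189 marks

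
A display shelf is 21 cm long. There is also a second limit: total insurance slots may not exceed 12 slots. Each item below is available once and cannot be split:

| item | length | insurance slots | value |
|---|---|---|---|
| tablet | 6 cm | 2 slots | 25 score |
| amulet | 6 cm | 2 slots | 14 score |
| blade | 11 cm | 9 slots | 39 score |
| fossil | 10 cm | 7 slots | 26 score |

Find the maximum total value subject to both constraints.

Feasible sets respecting both limits:
- tablet+blade: length 17, insurance slots 11, value 64
- amulet+blade: length 17, insurance slots 11, value 53
- tablet+fossil: length 16, insurance slots 9, value 51
Best: 64 score.

64 score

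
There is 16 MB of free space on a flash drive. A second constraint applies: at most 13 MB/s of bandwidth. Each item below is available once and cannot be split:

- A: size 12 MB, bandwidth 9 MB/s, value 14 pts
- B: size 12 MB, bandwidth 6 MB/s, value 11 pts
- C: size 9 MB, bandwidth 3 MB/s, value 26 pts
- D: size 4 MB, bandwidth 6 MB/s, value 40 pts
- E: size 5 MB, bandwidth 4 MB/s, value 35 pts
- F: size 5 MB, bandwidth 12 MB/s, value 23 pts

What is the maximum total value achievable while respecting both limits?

75 pts

Feasible sets respecting both limits:
- D+E: size 9, bandwidth 10, value 75
- C+D: size 13, bandwidth 9, value 66
- C+E: size 14, bandwidth 7, value 61
Best: 75 pts.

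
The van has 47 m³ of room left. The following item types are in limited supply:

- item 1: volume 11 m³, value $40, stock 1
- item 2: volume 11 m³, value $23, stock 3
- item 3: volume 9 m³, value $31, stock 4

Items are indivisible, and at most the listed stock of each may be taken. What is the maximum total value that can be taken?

$164

Best selections within volume 47 and stock limits:
- 1×item 1 + 4×item 3: volume 47, value 164
- 1×item 2 + 4×item 3: volume 47, value 147
- 1×item 1 + 3×item 3: volume 38, value 133
Best: $164.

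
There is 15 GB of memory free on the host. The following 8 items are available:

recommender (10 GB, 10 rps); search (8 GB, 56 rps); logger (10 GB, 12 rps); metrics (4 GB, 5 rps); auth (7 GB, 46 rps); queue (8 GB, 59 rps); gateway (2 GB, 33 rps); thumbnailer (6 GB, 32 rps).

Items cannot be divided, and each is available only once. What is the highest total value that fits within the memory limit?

111 rps

Check high-value combinations within 15 GB:
- auth+gateway+thumbnailer: memory 7+2+6=15, value 46+33+32=111
- auth+queue: memory 7+8=15, value 46+59=105
- search+auth: memory 8+7=15, value 56+46=102
Best: 111 rps.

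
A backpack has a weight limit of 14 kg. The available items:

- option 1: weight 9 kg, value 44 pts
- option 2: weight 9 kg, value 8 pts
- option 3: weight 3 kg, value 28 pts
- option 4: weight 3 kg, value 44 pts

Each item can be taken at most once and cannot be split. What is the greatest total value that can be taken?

88 pts

Check high-value combinations within 14 kg:
- option 1+option 4: weight 9+3=12, value 44+44=88
- option 3+option 4: weight 3+3=6, value 28+44=72
- option 1+option 3: weight 9+3=12, value 44+28=72
Best: 88 pts.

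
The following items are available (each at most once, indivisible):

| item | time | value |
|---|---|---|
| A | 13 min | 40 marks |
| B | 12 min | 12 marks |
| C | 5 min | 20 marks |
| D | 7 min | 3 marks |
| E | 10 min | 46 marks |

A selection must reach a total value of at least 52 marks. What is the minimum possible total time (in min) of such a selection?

Subsets with value ≥ 52, sorted by total time:
- C+E: time 15, value 66
- A+C: time 18, value 60
- C+D+E: time 22, value 69
Minimum time: 15 min.

15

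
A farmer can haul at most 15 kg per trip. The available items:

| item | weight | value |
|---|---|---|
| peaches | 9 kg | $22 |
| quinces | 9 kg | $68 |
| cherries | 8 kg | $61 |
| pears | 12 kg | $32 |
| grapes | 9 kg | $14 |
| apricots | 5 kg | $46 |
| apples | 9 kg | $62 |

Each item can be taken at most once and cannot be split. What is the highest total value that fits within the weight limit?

This is a 0/1 knapsack; check combinations near the capacity.
- quinces+apricots: weight 9+5=14, value 68+46=114
- apricots+apples: weight 5+9=14, value 46+62=108
- cherries+apricots: weight 8+5=13, value 61+46=107
Best: $114.

$114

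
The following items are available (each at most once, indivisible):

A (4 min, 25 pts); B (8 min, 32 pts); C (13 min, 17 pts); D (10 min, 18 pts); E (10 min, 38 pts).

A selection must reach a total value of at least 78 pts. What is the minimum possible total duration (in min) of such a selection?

22

Subsets with value ≥ 78, sorted by total duration:
- A+B+E: duration 22, value 95
- A+D+E: duration 24, value 81
- A+C+E: duration 27, value 80
- B+D+E: duration 28, value 88
Minimum duration: 22 min.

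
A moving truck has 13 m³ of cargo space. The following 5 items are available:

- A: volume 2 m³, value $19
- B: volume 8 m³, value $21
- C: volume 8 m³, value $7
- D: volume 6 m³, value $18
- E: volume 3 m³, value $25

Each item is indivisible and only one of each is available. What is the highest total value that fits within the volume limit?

$65

Check high-value combinations within 13 m³:
- A+B+E: volume 2+8+3=13, value 19+21+25=65
- A+D+E: volume 2+6+3=11, value 19+18+25=62
- A+C+E: volume 2+8+3=13, value 19+7+25=51
- B+E: volume 8+3=11, value 21+25=46
Best: $65.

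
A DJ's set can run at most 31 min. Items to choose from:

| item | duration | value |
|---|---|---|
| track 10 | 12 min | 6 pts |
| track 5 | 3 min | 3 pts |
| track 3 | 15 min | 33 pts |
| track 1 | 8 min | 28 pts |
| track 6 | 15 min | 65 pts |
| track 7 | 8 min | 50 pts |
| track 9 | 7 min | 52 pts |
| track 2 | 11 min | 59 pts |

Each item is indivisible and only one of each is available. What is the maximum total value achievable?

Check high-value combinations within 31 min:
- track 6+track 7+track 9: duration 15+8+7=30, value 65+50+52=167
- track 5+track 7+track 9+track 2: duration 3+8+7+11=29, value 3+50+52+59=164
- track 7+track 9+track 2: duration 8+7+11=26, value 50+52+59=161
Best: 167 pts.

167 pts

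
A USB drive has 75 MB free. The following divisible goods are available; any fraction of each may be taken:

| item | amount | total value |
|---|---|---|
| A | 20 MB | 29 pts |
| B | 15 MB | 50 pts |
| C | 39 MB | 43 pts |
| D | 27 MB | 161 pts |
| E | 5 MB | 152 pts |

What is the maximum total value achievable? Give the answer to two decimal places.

Take in order of value per unit:
- E (152/5 per unit): all 5 → value 152, running total 152.00
- D (161/27 per unit): all 27 → value 161, running total 313.00
- B (50/15 per unit): all 15 → value 50, running total 363.00
- A (29/20 per unit): all 20 → value 29, running total 392.00
- C (43/39 per unit): 8 of 39 → value 8×43/39 = 8.8205, running total 400.82
Total 400.82.

400.82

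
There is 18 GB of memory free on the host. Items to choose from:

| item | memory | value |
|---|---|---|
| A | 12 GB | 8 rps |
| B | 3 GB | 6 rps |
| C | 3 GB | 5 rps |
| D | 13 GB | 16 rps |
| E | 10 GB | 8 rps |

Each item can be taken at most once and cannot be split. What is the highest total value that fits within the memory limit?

22 rps

This is a 0/1 knapsack; check combinations near the capacity.
- B+D: memory 3+13=16, value 6+16=22
- C+D: memory 3+13=16, value 5+16=21
- B+C+E: memory 3+3+10=16, value 6+5+8=19
- A+B+C: memory 12+3+3=18, value 8+6+5=19
- D: memory 13, value 16
Best: 22 rps.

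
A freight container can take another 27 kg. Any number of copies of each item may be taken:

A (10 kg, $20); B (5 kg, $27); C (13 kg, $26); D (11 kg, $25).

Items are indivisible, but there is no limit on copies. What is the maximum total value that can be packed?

$135

Best value-per-unit is B at 27/5, and filling with it alone uses weight 5×5=25. No mix of the others beats 5×27 = 135.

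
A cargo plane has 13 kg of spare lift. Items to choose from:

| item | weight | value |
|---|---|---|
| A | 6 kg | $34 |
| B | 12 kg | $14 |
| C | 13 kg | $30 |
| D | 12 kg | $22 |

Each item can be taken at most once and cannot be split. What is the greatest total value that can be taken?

$34

Check high-value combinations within 13 kg:
- A: weight 6, value 34
- C: weight 13, value 30
- D: weight 12, value 22
- B: weight 12, value 14
Best: $34.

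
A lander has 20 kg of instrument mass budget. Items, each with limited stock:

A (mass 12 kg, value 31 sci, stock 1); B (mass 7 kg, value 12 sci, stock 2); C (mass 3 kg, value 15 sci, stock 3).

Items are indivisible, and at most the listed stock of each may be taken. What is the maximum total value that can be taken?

61 sci

Best selections within mass 20 and stock limits:
- 1×A + 2×C: mass 18, value 61
- 1×B + 3×C: mass 16, value 57
- 2×B + 2×C: mass 20, value 54
Best: 61 sci.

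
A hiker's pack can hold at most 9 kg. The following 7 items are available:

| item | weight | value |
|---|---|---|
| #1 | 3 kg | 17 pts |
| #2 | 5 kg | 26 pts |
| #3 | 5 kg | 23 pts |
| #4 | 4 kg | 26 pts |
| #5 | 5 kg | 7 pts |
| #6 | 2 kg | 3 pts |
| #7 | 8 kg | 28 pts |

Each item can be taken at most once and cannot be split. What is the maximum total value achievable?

Check high-value combinations within 9 kg:
- #2+#4: weight 5+4=9, value 26+26=52
- #3+#4: weight 5+4=9, value 23+26=49
- #1+#4+#6: weight 3+4+2=9, value 17+26+3=46
Best: 52 pts.

52 pts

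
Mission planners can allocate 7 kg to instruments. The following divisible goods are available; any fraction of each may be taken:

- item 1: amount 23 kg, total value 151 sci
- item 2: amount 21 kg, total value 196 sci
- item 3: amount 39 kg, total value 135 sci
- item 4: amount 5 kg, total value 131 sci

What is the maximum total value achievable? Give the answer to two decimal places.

149.67

Take in order of value per unit:
- item 4 (131/5 per unit): all 5 → value 131, running total 131.00
- item 2 (196/21 per unit): 2 of 21 → value 2×196/21 = 18.6667, running total 149.67
Total 149.67.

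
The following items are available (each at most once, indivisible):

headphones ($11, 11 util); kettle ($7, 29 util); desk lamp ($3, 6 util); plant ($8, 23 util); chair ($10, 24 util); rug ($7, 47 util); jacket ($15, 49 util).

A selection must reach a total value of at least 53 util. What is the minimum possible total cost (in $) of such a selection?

Subsets with value ≥ 53, sorted by total cost:
- desk lamp+rug: cost 10, value 53
- kettle+rug: cost 14, value 76
- plant+rug: cost 15, value 70
Minimum cost: 10 $.

10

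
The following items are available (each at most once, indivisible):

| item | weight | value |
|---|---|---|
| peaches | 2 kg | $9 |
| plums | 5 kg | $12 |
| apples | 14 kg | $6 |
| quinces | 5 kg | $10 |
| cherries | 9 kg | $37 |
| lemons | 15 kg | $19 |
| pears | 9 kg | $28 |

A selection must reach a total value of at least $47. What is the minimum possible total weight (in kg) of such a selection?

14

Subsets with value ≥ 47, sorted by total weight:
- plums+cherries: weight 14, value 49
- quinces+cherries: weight 14, value 47
Minimum weight: 14 kg.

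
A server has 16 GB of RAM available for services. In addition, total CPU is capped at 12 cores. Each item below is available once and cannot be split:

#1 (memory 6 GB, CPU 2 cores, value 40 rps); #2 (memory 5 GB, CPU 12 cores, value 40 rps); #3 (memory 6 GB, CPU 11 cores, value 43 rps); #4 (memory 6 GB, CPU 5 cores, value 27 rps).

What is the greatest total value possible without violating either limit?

Feasible sets respecting both limits:
- #1+#4: memory 12, CPU 7, value 67
- #3: memory 6, CPU 11, value 43
- #1: memory 6, CPU 2, value 40
Best: 67 rps.

67 rps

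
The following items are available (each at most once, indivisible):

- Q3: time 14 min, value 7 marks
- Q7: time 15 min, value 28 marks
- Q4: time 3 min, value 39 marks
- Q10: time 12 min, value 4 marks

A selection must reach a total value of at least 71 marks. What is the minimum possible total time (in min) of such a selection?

Subsets with value ≥ 71, sorted by total time:
- Q7+Q4+Q10: time 30, value 71
- Q3+Q7+Q4: time 32, value 74
Minimum time: 30 min.

30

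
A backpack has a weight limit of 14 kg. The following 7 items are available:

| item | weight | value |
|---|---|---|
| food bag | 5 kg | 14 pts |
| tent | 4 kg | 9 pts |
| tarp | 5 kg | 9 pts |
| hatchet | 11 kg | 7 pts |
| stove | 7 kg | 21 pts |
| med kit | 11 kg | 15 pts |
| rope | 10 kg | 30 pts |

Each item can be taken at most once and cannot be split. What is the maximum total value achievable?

Check high-value combinations within 14 kg:
- tent+rope: weight 4+10=14, value 9+30=39
- food bag+stove: weight 5+7=12, value 14+21=35
- food bag+tent+tarp: weight 5+4+5=14, value 14+9+9=32
- rope: weight 10, value 30
Best: 39 pts.

39 pts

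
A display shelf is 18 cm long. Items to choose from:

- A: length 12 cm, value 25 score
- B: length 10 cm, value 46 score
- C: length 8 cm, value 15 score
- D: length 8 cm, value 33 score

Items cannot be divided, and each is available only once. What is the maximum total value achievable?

Check high-value combinations within 18 cm:
- B+D: length 10+8=18, value 46+33=79
- B+C: length 10+8=18, value 46+15=61
- C+D: length 8+8=16, value 15+33=48
- B: length 10, value 46
- D: length 8, value 33
Best: 79 score.

79 score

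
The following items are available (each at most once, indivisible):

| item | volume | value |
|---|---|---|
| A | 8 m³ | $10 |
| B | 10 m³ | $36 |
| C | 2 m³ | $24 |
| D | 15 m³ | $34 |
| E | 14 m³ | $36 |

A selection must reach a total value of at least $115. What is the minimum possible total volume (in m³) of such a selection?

Subsets with value ≥ 115, sorted by total volume:
- B+C+D+E: volume 41, value 130
- A+B+D+E: volume 47, value 116
- A+B+C+D+E: volume 49, value 140
Minimum volume: 41 m³.

41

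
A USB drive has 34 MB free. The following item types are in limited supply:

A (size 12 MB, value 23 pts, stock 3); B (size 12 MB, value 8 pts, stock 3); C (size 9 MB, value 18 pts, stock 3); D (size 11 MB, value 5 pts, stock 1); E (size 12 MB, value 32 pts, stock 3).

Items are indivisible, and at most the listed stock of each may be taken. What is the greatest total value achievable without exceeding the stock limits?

Top feasible selections:
- 1×C + 2×E: size 33, value 82
- 1×A + 1×C + 1×E: size 33, value 73
Best: 82 pts.

82 pts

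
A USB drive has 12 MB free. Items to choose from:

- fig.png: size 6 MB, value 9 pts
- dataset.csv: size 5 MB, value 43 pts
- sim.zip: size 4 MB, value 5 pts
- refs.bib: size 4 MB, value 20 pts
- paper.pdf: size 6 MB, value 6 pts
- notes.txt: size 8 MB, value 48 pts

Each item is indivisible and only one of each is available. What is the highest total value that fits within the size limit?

68 pts

Check high-value combinations within 12 MB:
- refs.bib+notes.txt: size 4+8=12, value 20+48=68
- dataset.csv+refs.bib: size 5+4=9, value 43+20=63
- sim.zip+notes.txt: size 4+8=12, value 5+48=53
- fig.png+dataset.csv: size 6+5=11, value 9+43=52
Best: 68 pts.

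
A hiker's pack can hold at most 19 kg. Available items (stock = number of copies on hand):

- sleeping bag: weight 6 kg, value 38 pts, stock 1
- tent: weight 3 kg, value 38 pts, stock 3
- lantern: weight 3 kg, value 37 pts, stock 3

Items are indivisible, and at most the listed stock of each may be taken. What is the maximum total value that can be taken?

Top feasible selections:
- 3×tent + 3×lantern: weight 18, value 225
- 1×sleeping bag + 3×tent + 1×lantern: weight 18, value 189
- 3×tent + 2×lantern: weight 15, value 188
Best: 225 pts.

225 pts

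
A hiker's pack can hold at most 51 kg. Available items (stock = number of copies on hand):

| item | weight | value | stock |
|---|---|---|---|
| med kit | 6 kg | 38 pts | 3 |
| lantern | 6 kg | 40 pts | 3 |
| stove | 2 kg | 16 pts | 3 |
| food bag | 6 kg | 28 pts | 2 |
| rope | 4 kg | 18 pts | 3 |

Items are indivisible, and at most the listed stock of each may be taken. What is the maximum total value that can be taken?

Top feasible selections:
- 3×med kit + 3×lantern + 3×stove + 2×rope: weight 50, value 318
- 3×med kit + 3×lantern + 2×stove + 1×food bag + 1×rope: weight 50, value 312
- 3×med kit + 3×lantern + 3×stove + 1×food bag: weight 48, value 310
Best: 318 pts.

318 pts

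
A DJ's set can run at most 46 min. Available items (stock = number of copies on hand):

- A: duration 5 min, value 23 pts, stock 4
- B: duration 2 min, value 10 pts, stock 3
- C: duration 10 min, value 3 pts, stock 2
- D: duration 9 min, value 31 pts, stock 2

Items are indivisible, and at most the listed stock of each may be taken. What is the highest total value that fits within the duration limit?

184 pts

Best selections within duration 46 and stock limits:
- 4×A + 3×B + 2×D: duration 44, value 184
- 4×A + 2×B + 2×D: duration 42, value 174
- 4×A + 1×B + 2×D: duration 40, value 164
Best: 184 pts.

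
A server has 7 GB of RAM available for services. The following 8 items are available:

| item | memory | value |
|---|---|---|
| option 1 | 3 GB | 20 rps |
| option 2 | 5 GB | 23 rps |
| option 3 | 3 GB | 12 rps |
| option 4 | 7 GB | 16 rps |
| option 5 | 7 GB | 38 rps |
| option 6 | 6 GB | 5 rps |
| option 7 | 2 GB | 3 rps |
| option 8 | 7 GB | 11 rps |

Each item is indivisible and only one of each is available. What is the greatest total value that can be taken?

This is a 0/1 knapsack; check combinations near the capacity.
- option 5: memory 7, value 38
- option 1+option 3: memory 3+3=6, value 20+12=32
- option 2+option 7: memory 5+2=7, value 23+3=26
Best: 38 rps.

38 rps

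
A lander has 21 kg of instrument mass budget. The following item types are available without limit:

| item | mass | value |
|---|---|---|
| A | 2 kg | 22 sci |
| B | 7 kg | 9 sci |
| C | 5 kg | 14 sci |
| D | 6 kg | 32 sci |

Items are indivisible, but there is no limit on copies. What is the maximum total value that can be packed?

Best value-per-unit is A at 22/2, and filling with it alone uses mass 10×2=20. No mix of the others beats 10×22 = 220.

220 sci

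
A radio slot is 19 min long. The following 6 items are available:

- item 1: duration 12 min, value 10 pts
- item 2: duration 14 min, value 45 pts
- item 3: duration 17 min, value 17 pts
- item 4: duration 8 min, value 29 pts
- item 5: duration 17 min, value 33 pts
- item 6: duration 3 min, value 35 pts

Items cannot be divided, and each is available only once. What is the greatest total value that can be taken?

Check high-value combinations within 19 min:
- item 2+item 6: duration 14+3=17, value 45+35=80
- item 4+item 6: duration 8+3=11, value 29+35=64
- item 2: duration 14, value 45
Best: 80 pts.

80 pts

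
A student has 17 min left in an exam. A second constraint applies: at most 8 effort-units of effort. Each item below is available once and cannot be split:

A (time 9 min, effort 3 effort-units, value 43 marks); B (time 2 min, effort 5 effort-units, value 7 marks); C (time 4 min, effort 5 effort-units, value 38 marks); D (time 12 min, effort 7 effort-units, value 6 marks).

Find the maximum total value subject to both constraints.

Feasible sets respecting both limits:
- A+C: time 13, effort 8, value 81
- A+B: time 11, effort 8, value 50
- A: time 9, effort 3, value 43
Best: 81 marks.

81 marks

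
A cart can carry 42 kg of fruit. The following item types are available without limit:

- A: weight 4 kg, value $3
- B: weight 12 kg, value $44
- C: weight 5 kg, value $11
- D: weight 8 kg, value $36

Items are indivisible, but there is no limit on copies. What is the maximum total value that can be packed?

Best value-per-unit is D at 36/8, and filling with it alone uses weight 5×8=40. No mix of the others beats 5×36 = 180.

$180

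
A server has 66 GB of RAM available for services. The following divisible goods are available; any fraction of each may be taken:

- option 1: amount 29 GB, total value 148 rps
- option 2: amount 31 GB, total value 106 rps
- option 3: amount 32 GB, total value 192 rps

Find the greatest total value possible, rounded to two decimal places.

Take in order of value per unit:
- option 3 (192/32 per unit): all 32 → value 192, running total 192.00
- option 1 (148/29 per unit): all 29 → value 148, running total 340.00
- option 2 (106/31 per unit): 5 of 31 → value 5×106/31 = 17.0968, running total 357.10
Total 357.10.

357.10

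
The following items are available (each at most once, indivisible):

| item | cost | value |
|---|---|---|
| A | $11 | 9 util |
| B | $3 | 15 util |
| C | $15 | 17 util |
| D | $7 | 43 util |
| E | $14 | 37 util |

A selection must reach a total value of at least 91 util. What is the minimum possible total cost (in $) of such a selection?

24

Subsets with value ≥ 91, sorted by total cost:
- B+D+E: cost 24, value 95
- A+B+D+E: cost 35, value 104
- C+D+E: cost 36, value 97
- B+C+D+E: cost 39, value 112
Minimum cost: 24 $.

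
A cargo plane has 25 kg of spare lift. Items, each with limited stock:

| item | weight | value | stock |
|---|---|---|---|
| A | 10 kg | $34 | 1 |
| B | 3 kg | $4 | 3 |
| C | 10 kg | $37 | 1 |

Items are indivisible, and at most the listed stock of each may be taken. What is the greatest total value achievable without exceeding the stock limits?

Top feasible selections:
- 1×A + 1×B + 1×C: weight 23, value 75
- 1×A + 1×C: weight 20, value 71
- 3×B + 1×C: weight 19, value 49
Best: $75.

$75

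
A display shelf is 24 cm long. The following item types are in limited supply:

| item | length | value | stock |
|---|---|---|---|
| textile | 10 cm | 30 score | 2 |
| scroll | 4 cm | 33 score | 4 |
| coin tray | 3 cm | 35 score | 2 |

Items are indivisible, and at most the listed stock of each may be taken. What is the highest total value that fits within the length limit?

Best selections within length 24 and stock limits:
- 4×scroll + 2×coin tray: length 22, value 202
- 3×scroll + 2×coin tray: length 18, value 169
- 4×scroll + 1×coin tray: length 19, value 167
- 1×textile + 2×scroll + 2×coin tray: length 24, value 166
Best: 202 score.

202 score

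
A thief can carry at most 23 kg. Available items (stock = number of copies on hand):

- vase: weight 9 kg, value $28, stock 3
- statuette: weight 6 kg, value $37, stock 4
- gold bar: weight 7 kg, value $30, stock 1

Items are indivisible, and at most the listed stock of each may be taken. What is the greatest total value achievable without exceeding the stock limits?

$111

Top feasible selections:
- 3×statuette: weight 18, value 111
- 2×statuette + 1×gold bar: weight 19, value 104
- 1×vase + 2×statuette: weight 21, value 102
Best: $111.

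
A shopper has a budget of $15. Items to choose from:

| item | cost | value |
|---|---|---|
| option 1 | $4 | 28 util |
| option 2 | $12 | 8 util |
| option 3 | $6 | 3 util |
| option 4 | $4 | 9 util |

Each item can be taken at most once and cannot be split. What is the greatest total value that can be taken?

40 util

Check high-value combinations within $15:
- option 1+option 3+option 4: cost 4+6+4=14, value 28+3+9=40
- option 1+option 4: cost 4+4=8, value 28+9=37
- option 1+option 3: cost 4+6=10, value 28+3=31
- option 1: cost 4, value 28
- option 3+option 4: cost 6+4=10, value 3+9=12
Best: 40 util.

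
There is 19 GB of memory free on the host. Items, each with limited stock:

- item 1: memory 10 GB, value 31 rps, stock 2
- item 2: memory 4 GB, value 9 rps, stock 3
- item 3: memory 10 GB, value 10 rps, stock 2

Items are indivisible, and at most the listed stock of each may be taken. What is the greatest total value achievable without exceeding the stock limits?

49 rps

Best selections within memory 19 and stock limits:
- 1×item 1 + 2×item 2: memory 18, value 49
- 1×item 1 + 1×item 2: memory 14, value 40
Best: 49 rps.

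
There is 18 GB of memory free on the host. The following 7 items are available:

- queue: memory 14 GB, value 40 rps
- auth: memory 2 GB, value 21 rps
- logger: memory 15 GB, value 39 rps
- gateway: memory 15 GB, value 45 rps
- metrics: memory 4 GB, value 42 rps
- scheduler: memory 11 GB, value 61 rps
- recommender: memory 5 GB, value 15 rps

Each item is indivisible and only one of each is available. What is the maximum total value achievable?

124 rps

Check high-value combinations within 18 GB:
- auth+metrics+scheduler: memory 2+4+11=17, value 21+42+61=124
- metrics+scheduler: memory 4+11=15, value 42+61=103
- auth+scheduler+recommender: memory 2+11+5=18, value 21+61+15=97
Best: 124 rps.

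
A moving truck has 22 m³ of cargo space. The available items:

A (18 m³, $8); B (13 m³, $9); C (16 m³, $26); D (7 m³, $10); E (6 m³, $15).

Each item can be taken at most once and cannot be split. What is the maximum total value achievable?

$41

This is a 0/1 knapsack; check combinations near the capacity.
- C+E: volume 16+6=22, value 26+15=41
- C: volume 16, value 26
- D+E: volume 7+6=13, value 10+15=25
- B+E: volume 13+6=19, value 9+15=24
Best: $41.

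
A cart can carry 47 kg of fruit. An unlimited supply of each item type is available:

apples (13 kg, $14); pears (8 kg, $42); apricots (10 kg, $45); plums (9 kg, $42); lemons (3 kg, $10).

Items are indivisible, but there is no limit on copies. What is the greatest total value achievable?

Best value-per-unit is pears at 42/8; filling with it alone gives 5×42 = 210.
Optimal mix: 5×pears + 2×lemons → weight 46, value 230.

$230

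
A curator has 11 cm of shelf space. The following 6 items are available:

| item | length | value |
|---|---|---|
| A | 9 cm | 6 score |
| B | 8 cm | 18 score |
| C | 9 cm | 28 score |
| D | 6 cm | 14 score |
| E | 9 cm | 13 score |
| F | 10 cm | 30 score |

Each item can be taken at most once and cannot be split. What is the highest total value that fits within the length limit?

Check high-value combinations within 11 cm:
- F: length 10, value 30
- C: length 9, value 28
- B: length 8, value 18
Best: 30 score.

30 score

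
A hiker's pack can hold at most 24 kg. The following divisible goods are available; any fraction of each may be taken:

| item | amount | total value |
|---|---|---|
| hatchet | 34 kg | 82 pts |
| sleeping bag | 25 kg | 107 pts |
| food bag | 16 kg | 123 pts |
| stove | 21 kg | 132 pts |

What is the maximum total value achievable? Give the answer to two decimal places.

Take in order of value per unit:
- food bag (123/16 per unit): all 16 → value 123, running total 123.00
- stove (132/21 per unit): 8 of 21 → value 8×132/21 = 50.2857, running total 173.29
Total 173.29.

173.29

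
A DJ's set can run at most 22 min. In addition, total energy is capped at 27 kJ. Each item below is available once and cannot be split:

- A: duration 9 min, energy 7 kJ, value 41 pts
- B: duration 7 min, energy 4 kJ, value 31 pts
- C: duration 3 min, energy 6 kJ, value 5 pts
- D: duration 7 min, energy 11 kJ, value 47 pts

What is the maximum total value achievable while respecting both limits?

93 pts

Feasible sets respecting both limits:
- A+C+D: duration 19, energy 24, value 93
- A+D: duration 16, energy 18, value 88
- B+C+D: duration 17, energy 21, value 83
Best: 93 pts.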